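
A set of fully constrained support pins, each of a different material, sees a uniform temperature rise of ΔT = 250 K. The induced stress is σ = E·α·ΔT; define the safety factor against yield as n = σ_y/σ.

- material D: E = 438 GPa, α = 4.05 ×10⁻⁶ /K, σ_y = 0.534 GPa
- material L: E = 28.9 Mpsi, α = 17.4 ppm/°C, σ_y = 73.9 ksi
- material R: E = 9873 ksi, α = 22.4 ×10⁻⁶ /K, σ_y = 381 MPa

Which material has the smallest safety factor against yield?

With everything in SI (GPa, ×10⁻⁶/K, MPa):
  material D: E = 438.0, α = 4.05, σ_y = 534.0 → σ = 443 MPa, n = 1.20
  material L: E = 199.3, α = 17.4, σ_y = 509.5 → σ = 867 MPa, n = 0.588
  material R: E = 68.07, α = 22.4, σ_y = 381.0 → σ = 381 MPa, n = 0.999
Material L has the lowest safety factor, n = 0.588.

material L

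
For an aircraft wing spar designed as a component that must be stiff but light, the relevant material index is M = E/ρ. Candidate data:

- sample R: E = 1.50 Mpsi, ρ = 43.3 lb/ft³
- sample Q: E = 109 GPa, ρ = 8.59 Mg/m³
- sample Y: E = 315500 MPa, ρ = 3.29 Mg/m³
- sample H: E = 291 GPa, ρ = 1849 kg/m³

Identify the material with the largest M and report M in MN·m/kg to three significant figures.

sample H, M = 157 MN·m/kg

After converting to SI:
  sample R: E = 10.34 GPa, ρ = 693.6 kg/m³
  sample Q: E = 109.0 GPa, ρ = 8590 kg/m³
  sample Y: E = 315.5 GPa, ρ = 3290 kg/m³
  sample H: E = 291.0 GPa, ρ = 1849 kg/m³
  sample H: M = 157 MN·m/kg
  sample Y: M = 95.9 MN·m/kg
  sample R: M = 14.9 MN·m/kg
  sample Q: M = 12.7 MN·m/kg
Sample H ranks first.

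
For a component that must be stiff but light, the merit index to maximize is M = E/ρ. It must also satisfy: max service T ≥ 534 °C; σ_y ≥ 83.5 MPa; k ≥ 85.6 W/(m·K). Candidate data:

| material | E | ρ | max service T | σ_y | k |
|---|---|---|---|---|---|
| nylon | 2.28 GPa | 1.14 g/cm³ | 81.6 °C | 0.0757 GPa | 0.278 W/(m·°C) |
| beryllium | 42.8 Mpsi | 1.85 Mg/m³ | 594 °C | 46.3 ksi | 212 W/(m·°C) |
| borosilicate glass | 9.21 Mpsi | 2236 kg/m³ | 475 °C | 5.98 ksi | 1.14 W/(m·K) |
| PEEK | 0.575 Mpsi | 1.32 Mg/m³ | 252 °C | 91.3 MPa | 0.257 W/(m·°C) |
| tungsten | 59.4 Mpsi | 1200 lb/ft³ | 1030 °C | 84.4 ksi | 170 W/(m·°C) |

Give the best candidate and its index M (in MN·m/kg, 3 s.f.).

Screen on constraints: max service T ≥ 534 °C; σ_y ≥ 83.5 MPa; k ≥ 85.6 W/(m·K). Survivors: beryllium, tungsten.
Convert each candidate to consistent units, then evaluate M:
  beryllium: E = 295.1 GPa, ρ = 1850 kg/m³
  tungsten: E = 409.5 GPa, ρ = 19220 kg/m³
  beryllium: M = 160 MN·m/kg
  tungsten: M = 21.3 MN·m/kg
Highest index: beryllium.

beryllium, M = 160 MN·m/kg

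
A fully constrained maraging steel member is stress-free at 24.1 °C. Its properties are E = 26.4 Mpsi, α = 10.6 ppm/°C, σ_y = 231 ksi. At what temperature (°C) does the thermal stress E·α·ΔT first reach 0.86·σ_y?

734 °C

E = 26.4 Mpsi = 182.0 GPa.
σ_y = 231 ksi = 1593 MPa.
E·α·ΔT = 1370 MPa ⇒ ΔT = 1370 / (182.0×10³ × 10.6×10⁻⁶) = 709.9 K.
T = 24.1 + 709.9 = 734.0 °C.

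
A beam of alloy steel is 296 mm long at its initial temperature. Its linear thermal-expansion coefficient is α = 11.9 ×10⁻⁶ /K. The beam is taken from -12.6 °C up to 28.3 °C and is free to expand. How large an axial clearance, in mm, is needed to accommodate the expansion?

0.144 mm

ΔT = 28.3 − (-12.6) = 40.90 K.
ΔL = α·L₀·ΔT = 11.9×10⁻⁶ × 296 mm × 40.90 K = 0.144 mm.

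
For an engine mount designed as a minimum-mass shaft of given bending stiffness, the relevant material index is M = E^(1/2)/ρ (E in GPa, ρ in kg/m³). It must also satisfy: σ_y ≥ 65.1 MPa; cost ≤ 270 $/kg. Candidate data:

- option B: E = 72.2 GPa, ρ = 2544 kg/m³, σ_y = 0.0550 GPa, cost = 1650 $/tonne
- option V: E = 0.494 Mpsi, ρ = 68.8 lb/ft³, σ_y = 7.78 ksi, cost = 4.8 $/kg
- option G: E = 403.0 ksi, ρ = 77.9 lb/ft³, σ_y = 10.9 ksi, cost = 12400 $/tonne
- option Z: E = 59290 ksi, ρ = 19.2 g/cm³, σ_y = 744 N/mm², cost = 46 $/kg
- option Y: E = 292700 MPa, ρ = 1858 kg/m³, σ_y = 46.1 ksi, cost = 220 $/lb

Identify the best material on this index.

Screen on constraints: σ_y ≥ 65.1 MPa; cost ≤ 270 $/kg. Survivors: option G, option Z.
Normalizing units and computing the index:
  option G: E = 2.779 GPa, ρ = 1248 kg/m³
  option Z: E = 408.8 GPa, ρ = 19200 kg/m³
  option G: M = 1.34×10⁻³
  option Z: M = 1.05×10⁻³
Highest index: option G.

option G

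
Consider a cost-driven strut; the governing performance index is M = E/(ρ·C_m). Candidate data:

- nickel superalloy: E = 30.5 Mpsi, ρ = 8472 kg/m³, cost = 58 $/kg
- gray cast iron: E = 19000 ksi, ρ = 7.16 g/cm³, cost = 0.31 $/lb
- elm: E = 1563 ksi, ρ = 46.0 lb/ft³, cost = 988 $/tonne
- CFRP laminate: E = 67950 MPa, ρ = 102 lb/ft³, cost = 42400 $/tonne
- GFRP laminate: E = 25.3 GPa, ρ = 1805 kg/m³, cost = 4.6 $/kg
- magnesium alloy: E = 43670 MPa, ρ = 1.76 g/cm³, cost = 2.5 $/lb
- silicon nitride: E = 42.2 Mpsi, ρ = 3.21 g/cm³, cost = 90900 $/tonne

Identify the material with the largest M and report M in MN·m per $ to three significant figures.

gray cast iron, M = 26.8 MN·m per $

Putting every candidate on a common basis:
  nickel superalloy: E = 210.3 GPa, ρ = 8472 kg/m³, cost = 58.00 $/kg
  gray cast iron: E = 131.0 GPa, ρ = 7160 kg/m³, cost = 0.6834 $/kg
  elm: E = 10.78 GPa, ρ = 736.8 kg/m³, cost = 0.9880 $/kg
  CFRP laminate: E = 67.95 GPa, ρ = 1634 kg/m³, cost = 42.40 $/kg
  GFRP laminate: E = 25.30 GPa, ρ = 1805 kg/m³, cost = 4.600 $/kg
  magnesium alloy: E = 43.67 GPa, ρ = 1760 kg/m³, cost = 5.511 $/kg
  silicon nitride: E = 291.0 GPa, ρ = 3210 kg/m³, cost = 90.90 $/kg
  gray cast iron: M = 26.8 MN·m per $
  elm: M = 14.8 MN·m per $
  magnesium alloy: M = 4.50 MN·m per $
  GFRP laminate: M = 3.05 MN·m per $
  silicon nitride: M = 0.997 MN·m per $
  CFRP laminate: M = 0.981 MN·m per $
  nickel superalloy: M = 0.428 MN·m per $
The maximum is for gray cast iron.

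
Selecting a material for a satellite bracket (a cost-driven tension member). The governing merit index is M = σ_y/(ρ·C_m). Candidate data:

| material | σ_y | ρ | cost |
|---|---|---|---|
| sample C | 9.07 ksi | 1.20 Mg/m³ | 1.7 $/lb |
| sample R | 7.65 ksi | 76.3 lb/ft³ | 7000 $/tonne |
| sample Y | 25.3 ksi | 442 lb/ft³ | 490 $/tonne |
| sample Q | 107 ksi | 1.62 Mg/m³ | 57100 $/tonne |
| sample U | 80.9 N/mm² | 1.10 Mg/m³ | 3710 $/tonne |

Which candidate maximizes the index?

After converting to SI:
  sample C: σ_y = 62.54 MPa, ρ = 1200 kg/m³, cost = 3.748 $/kg
  sample R: σ_y = 52.74 MPa, ρ = 1222 kg/m³, cost = 7.000 $/kg
  sample Y: σ_y = 174.4 MPa, ρ = 7080 kg/m³, cost = 0.4900 $/kg
  sample Q: σ_y = 737.7 MPa, ρ = 1620 kg/m³, cost = 57.10 $/kg
  sample U: σ_y = 80.90 MPa, ρ = 1100 kg/m³, cost = 3.710 $/kg
  sample Y: M = 50.3 kN·m per $
  sample U: M = 19.8 kN·m per $
  sample C: M = 13.9 kN·m per $
  sample Q: M = 7.98 kN·m per $
  sample R: M = 6.17 kN·m per $
The maximum is for sample Y.

sample Y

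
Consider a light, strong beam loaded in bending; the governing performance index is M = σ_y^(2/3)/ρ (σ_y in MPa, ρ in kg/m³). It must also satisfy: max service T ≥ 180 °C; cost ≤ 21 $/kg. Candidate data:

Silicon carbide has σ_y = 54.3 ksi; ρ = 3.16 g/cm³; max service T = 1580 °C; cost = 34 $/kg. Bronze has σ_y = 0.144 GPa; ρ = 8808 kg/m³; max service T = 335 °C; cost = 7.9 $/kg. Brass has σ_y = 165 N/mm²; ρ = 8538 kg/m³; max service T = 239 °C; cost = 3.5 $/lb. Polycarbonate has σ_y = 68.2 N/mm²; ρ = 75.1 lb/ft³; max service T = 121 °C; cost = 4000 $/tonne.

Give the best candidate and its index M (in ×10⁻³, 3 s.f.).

brass, M = 3.52×10⁻³

Screen on constraints: max service T ≥ 180 °C; cost ≤ 21 $/kg. Survivors: bronze, brass.
Putting every candidate on a common basis:
  bronze: σ_y = 144.0 MPa, ρ = 8808 kg/m³
  brass: σ_y = 165.0 MPa, ρ = 8538 kg/m³
  brass: M = 3.52×10⁻³
  bronze: M = 3.12×10⁻³
The maximum is for brass.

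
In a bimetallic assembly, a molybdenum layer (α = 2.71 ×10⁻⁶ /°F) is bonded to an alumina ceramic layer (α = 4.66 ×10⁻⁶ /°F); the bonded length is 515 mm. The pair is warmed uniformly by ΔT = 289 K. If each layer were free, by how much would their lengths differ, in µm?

522 µm

molybdenum: α = 2.71×10⁻⁶/°F × 9/5 = 4.88×10⁻⁶/K.
alumina ceramic: α = 4.66×10⁻⁶/°F × 9/5 = 8.39×10⁻⁶/K.
Δα = |4.88 − 8.39|×10⁻⁶/K = 3.51×10⁻⁶/K.
ΔL_mismatch = Δα·L·ΔT = 3.51×10⁻⁶ × 515.0 mm × 289.0 K = 522 µm.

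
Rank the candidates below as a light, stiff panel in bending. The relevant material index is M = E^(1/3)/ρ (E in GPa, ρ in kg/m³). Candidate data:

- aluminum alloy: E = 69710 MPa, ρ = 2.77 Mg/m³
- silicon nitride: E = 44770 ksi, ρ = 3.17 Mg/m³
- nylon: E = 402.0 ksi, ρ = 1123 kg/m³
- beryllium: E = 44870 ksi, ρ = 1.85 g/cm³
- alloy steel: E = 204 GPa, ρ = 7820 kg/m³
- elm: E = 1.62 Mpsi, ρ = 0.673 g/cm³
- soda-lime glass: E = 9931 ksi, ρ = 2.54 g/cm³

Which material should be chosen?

After converting to SI:
  aluminum alloy: E = 69.71 GPa, ρ = 2770 kg/m³
  silicon nitride: E = 308.7 GPa, ρ = 3170 kg/m³
  nylon: E = 2.772 GPa, ρ = 1123 kg/m³
  beryllium: E = 309.4 GPa, ρ = 1850 kg/m³
  alloy steel: E = 204.0 GPa, ρ = 7820 kg/m³
  elm: E = 11.17 GPa, ρ = 673.0 kg/m³
  soda-lime glass: E = 68.47 GPa, ρ = 2540 kg/m³
  beryllium: M = 3.66×10⁻³
  elm: M = 3.32×10⁻³
  silicon nitride: M = 2.13×10⁻³
  soda-lime glass: M = 1.61×10⁻³
  aluminum alloy: M = 1.49×10⁻³
  nylon: M = 1.25×10⁻³
  alloy steel: M = 0.753×10⁻³
Beryllium ranks first.

beryllium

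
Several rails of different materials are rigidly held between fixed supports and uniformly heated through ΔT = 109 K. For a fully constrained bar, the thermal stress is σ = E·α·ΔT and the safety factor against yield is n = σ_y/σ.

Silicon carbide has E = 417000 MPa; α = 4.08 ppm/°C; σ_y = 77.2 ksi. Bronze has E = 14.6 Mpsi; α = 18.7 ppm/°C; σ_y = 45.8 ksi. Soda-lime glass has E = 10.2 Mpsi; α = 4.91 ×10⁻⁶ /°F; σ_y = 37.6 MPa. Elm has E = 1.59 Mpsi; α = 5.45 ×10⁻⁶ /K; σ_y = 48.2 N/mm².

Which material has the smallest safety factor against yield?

Converting E to GPa, α to ×10⁻⁶/K, σ_y to MPa, then σ and n for each:
  silicon carbide: E = 417.0, α = 4.08, σ_y = 532.3 → σ = 185 MPa, n = 2.87
  bronze: E = 100.7, α = 18.7, σ_y = 315.8 → σ = 205 MPa, n = 1.54
  soda-lime glass: E = 70.33, α = 8.84, σ_y = 37.60 → σ = 67.7 MPa, n = 0.555
  elm: E = 10.96, α = 5.45, σ_y = 48.20 → σ = 6.51 MPa, n = 7.40
Soda-lime glass has the lowest safety factor, n = 0.555.

soda-lime glass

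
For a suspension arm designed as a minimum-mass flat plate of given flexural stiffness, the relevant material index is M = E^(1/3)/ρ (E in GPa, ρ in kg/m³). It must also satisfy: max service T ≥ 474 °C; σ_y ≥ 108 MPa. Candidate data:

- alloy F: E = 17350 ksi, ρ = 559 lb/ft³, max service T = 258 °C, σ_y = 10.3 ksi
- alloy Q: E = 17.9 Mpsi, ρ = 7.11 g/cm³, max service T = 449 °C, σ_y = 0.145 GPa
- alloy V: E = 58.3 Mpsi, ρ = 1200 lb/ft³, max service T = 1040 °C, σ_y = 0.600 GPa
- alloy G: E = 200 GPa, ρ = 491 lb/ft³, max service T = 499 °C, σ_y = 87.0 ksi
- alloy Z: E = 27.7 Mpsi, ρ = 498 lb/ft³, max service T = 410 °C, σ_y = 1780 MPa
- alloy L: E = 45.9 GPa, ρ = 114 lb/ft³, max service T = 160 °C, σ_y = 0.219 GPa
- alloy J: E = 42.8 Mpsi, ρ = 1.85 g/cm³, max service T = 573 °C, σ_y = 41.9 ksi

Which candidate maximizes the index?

Screen on constraints: max service T ≥ 474 °C; σ_y ≥ 108 MPa. Survivors: alloy V, alloy G, alloy J.
Putting every candidate on a common basis:
  alloy V: E = 402.0 GPa, ρ = 19220 kg/m³
  alloy G: E = 200.0 GPa, ρ = 7865 kg/m³
  alloy J: E = 295.1 GPa, ρ = 1850 kg/m³
  alloy J: M = 3.60×10⁻³
  alloy G: M = 0.744×10⁻³
  alloy V: M = 0.384×10⁻³
The maximum is for alloy J.

alloy J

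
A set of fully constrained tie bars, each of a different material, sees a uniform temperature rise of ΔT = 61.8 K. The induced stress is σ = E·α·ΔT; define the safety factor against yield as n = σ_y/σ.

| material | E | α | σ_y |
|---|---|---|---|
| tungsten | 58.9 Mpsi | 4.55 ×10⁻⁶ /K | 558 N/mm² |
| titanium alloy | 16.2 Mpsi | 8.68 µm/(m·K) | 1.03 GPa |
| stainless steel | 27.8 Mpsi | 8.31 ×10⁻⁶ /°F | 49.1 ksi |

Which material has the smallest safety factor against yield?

stainless steel

In consistent units (E in GPa, α in ×10⁻⁶/K, σ_y in MPa):
  tungsten: E = 406.1, α = 4.55, σ_y = 558.0 → σ = 114 MPa, n = 4.89
  titanium alloy: E = 111.7, α = 8.68, σ_y = 1030 → σ = 59.9 MPa, n = 17.2
  stainless steel: E = 191.7, α = 15.0, σ_y = 338.5 → σ = 177 MPa, n = 1.91
The minimum is stainless steel at n = 1.91.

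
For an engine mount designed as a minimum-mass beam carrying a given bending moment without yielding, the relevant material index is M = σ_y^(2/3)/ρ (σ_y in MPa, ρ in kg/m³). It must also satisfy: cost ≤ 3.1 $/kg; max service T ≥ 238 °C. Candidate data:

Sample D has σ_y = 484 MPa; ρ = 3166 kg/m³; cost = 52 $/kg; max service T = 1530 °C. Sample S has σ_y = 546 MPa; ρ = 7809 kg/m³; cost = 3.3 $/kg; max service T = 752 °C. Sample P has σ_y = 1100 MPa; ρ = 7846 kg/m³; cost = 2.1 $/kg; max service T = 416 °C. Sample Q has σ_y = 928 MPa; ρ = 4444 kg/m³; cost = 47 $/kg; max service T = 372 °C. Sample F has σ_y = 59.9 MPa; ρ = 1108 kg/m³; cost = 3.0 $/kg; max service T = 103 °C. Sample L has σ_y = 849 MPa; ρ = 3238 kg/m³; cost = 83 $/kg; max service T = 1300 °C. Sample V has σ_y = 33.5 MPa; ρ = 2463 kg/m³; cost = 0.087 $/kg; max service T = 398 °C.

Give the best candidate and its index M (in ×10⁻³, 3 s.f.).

Screen on constraints: cost ≤ 3.1 $/kg; max service T ≥ 238 °C. Survivors: sample P, sample V.
Per-candidate index values:
  sample P: M = 13.6×10⁻³
  sample V: M = 4.22×10⁻³
Highest index: sample P.

sample P, M = 13.6×10⁻³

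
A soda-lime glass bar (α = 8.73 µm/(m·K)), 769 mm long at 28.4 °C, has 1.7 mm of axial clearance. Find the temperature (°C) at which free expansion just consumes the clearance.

α·L₀·ΔT = 1.7 mm ⇒ ΔT = 1.7 / (8.73×10⁻⁶ × 769.0) = 253.2 K.
T = 28.4 + 253.2 = 281.6 °C.

282 °C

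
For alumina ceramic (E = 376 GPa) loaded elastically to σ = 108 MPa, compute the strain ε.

2.87×10⁻⁴

ε = σ/E = 108 / 376000 = 2.87×10⁻⁴.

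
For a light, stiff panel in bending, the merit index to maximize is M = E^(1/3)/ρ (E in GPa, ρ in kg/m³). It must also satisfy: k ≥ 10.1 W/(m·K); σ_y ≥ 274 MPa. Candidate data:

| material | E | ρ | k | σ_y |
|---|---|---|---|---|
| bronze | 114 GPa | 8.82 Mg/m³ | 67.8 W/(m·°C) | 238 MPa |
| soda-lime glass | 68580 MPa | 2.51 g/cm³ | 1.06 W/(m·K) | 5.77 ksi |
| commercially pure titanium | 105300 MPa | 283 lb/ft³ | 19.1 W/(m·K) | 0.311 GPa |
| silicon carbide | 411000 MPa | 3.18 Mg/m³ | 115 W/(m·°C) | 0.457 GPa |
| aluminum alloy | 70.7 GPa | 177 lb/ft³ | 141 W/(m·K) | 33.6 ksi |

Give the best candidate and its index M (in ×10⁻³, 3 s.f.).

silicon carbide, M = 2.34×10⁻³

Screen on constraints: k ≥ 10.1 W/(m·K); σ_y ≥ 274 MPa. Survivors: commercially pure titanium, silicon carbide.
Normalizing units and computing the index:
  commercially pure titanium: E = 105.3 GPa, ρ = 4533 kg/m³
  silicon carbide: E = 411.0 GPa, ρ = 3180 kg/m³
  silicon carbide: M = 2.34×10⁻³
  commercially pure titanium: M = 1.04×10⁻³
Silicon carbide has the largest M.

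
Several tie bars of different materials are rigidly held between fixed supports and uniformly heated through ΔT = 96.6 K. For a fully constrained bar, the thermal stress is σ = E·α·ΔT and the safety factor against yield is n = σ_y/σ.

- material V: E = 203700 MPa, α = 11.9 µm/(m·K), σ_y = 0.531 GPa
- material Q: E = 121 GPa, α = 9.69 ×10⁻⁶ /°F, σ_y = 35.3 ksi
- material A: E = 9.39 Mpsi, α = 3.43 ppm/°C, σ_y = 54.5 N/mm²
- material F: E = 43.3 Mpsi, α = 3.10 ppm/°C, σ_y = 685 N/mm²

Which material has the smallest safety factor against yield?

In consistent units (E in GPa, α in ×10⁻⁶/K, σ_y in MPa):
  material V: E = 203.7, α = 11.9, σ_y = 531.0 → σ = 234 MPa, n = 2.27
  material Q: E = 121.0, α = 17.4, σ_y = 243.4 → σ = 204 MPa, n = 1.19
  material A: E = 64.74, α = 3.43, σ_y = 54.50 → σ = 21.5 MPa, n = 2.54
  material F: E = 298.5, α = 3.10, σ_y = 685.0 → σ = 89.4 MPa, n = 7.66
The minimum is material Q at n = 1.19.

material Q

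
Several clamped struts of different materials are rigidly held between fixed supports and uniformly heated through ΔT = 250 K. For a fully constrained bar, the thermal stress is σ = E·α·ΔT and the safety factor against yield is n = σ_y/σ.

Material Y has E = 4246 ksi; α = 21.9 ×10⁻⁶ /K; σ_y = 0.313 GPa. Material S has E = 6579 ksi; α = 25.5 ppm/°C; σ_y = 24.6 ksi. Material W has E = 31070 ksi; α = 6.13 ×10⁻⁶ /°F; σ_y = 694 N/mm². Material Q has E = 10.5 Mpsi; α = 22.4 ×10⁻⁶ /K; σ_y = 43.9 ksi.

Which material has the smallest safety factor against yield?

In consistent units (E in GPa, α in ×10⁻⁶/K, σ_y in MPa):
  material Y: E = 29.28, α = 21.9, σ_y = 313.0 → σ = 160 MPa, n = 1.95
  material S: E = 45.36, α = 25.5, σ_y = 169.6 → σ = 289 MPa, n = 0.587
  material W: E = 214.2, α = 11.0, σ_y = 694.0 → σ = 591 MPa, n = 1.17
  material Q: E = 72.39, α = 22.4, σ_y = 302.7 → σ = 405 MPa, n = 0.747
Smallest n: material S with n = 0.587.

material S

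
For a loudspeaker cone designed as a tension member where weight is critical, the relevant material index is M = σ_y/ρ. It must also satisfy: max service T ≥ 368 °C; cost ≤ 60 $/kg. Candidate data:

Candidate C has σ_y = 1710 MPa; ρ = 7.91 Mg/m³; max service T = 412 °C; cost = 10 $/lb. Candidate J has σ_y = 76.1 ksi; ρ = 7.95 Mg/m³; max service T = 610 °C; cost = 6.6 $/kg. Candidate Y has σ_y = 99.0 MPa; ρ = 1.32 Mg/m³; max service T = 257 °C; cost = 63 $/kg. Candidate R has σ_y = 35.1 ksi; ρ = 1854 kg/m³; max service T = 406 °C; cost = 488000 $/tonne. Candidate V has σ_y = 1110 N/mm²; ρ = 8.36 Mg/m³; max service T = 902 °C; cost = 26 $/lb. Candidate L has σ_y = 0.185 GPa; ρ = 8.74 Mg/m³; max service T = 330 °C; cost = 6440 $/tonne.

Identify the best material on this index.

Screen on constraints: max service T ≥ 368 °C; cost ≤ 60 $/kg. Survivors: candidate C, candidate J, candidate V.
In SI units:
  candidate C: σ_y = 1710 MPa, ρ = 7910 kg/m³
  candidate J: σ_y = 524.7 MPa, ρ = 7950 kg/m³
  candidate V: σ_y = 1110 MPa, ρ = 8360 kg/m³
  candidate C: M = 216 kN·m/kg
  candidate V: M = 133 kN·m/kg
  candidate J: M = 66.0 kN·m/kg
Candidate C has the largest M.

candidate C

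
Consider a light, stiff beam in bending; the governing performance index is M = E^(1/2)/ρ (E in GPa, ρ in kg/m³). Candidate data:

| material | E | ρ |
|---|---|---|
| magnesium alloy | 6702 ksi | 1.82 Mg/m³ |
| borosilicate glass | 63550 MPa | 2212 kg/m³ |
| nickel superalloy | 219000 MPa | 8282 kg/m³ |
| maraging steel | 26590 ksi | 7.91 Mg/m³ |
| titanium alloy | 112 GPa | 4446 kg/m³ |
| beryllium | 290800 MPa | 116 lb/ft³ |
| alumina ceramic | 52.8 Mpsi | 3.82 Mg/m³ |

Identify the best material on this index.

beryllium

Convert each candidate to consistent units, then evaluate M:
  magnesium alloy: E = 46.21 GPa, ρ = 1820 kg/m³
  borosilicate glass: E = 63.55 GPa, ρ = 2212 kg/m³
  nickel superalloy: E = 219.0 GPa, ρ = 8282 kg/m³
  maraging steel: E = 183.3 GPa, ρ = 7910 kg/m³
  titanium alloy: E = 112.0 GPa, ρ = 4446 kg/m³
  beryllium: E = 290.8 GPa, ρ = 1858 kg/m³
  alumina ceramic: E = 364.0 GPa, ρ = 3820 kg/m³
  beryllium: M = 9.18×10⁻³
  alumina ceramic: M = 4.99×10⁻³
  magnesium alloy: M = 3.73×10⁻³
  borosilicate glass: M = 3.60×10⁻³
  titanium alloy: M = 2.38×10⁻³
  nickel superalloy: M = 1.79×10⁻³
  maraging steel: M = 1.71×10⁻³
Beryllium ranks first.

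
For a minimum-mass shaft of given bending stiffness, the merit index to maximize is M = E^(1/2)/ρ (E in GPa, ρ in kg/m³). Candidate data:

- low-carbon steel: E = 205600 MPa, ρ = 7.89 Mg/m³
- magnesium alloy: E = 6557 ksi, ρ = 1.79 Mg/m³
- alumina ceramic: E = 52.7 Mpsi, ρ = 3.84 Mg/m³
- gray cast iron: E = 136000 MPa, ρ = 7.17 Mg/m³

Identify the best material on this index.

alumina ceramic

Putting every candidate on a common basis:
  low-carbon steel: E = 205.6 GPa, ρ = 7890 kg/m³
  magnesium alloy: E = 45.21 GPa, ρ = 1790 kg/m³
  alumina ceramic: E = 363.4 GPa, ρ = 3840 kg/m³
  gray cast iron: E = 136.0 GPa, ρ = 7170 kg/m³
  alumina ceramic: M = 4.96×10⁻³
  magnesium alloy: M = 3.76×10⁻³
  low-carbon steel: M = 1.82×10⁻³
  gray cast iron: M = 1.63×10⁻³
Alumina ceramic ranks first.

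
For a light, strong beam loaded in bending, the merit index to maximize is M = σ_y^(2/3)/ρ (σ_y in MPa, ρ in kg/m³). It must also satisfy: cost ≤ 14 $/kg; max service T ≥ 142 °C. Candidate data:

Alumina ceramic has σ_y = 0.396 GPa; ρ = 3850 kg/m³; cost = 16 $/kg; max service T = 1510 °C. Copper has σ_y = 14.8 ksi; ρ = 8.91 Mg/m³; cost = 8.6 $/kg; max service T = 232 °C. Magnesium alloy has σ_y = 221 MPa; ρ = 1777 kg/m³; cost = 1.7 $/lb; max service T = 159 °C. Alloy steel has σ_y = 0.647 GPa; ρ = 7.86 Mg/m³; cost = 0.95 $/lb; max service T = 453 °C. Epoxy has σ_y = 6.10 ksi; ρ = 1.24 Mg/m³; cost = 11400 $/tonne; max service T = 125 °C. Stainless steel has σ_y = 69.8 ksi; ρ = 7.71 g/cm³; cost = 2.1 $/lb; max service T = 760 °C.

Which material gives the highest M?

magnesium alloy

Screen on constraints: cost ≤ 14 $/kg; max service T ≥ 142 °C. Survivors: copper, magnesium alloy, alloy steel, stainless steel.
Convert each candidate to consistent units, then evaluate M:
  copper: σ_y = 102.0 MPa, ρ = 8910 kg/m³
  magnesium alloy: σ_y = 221.0 MPa, ρ = 1777 kg/m³
  alloy steel: σ_y = 647.0 MPa, ρ = 7860 kg/m³
  stainless steel: σ_y = 481.3 MPa, ρ = 7710 kg/m³
  magnesium alloy: M = 20.6×10⁻³
  alloy steel: M = 9.52×10⁻³
  stainless steel: M = 7.97×10⁻³
  copper: M = 2.45×10⁻³
The maximum is for magnesium alloy.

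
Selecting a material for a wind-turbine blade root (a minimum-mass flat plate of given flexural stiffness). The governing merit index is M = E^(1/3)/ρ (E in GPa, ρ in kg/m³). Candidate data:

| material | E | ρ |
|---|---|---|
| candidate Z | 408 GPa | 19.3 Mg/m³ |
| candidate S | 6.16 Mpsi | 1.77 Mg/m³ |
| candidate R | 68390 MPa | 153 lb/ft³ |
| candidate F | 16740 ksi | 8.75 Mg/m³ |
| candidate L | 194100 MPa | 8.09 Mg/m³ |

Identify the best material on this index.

candidate S

After converting to SI:
  candidate Z: E = 408.0 GPa, ρ = 19300 kg/m³
  candidate S: E = 42.47 GPa, ρ = 1770 kg/m³
  candidate R: E = 68.39 GPa, ρ = 2451 kg/m³
  candidate F: E = 115.4 GPa, ρ = 8750 kg/m³
  candidate L: E = 194.1 GPa, ρ = 8090 kg/m³
  candidate S: M = 1.97×10⁻³
  candidate R: M = 1.67×10⁻³
  candidate L: M = 0.716×10⁻³
  candidate F: M = 0.556×10⁻³
  candidate Z: M = 0.384×10⁻³
The maximum is for candidate S.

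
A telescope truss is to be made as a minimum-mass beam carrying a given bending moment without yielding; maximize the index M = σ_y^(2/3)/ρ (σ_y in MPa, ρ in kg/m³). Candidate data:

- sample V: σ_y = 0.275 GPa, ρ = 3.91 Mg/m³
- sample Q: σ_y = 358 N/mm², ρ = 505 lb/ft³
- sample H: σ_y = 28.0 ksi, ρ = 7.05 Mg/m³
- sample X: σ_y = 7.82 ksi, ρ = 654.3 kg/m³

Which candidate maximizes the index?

Putting every candidate on a common basis:
  sample V: σ_y = 275.0 MPa, ρ = 3910 kg/m³
  sample Q: σ_y = 358.0 MPa, ρ = 8089 kg/m³
  sample H: σ_y = 193.1 MPa, ρ = 7050 kg/m³
  sample X: σ_y = 53.92 MPa, ρ = 654.3 kg/m³
  sample X: M = 21.8×10⁻³
  sample V: M = 10.8×10⁻³
  sample Q: M = 6.23×10⁻³
  sample H: M = 4.74×10⁻³
Sample X ranks first.

sample X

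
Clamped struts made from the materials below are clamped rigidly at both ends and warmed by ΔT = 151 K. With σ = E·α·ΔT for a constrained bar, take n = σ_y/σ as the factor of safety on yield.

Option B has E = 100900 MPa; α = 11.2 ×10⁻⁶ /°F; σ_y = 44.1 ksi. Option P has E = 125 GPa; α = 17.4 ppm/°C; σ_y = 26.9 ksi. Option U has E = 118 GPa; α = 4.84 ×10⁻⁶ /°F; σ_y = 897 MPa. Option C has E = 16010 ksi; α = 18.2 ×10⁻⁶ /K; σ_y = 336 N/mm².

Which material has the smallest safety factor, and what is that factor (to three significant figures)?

option P, n = 0.565

Converting E to GPa, α to ×10⁻⁶/K, σ_y to MPa, then σ and n for each:
  option B: E = 100.9, α = 20.2, σ_y = 304.1 → σ = 307 MPa, n = 0.990
  option P: E = 125.0, α = 17.4, σ_y = 185.5 → σ = 328 MPa, n = 0.565
  option U: E = 118.0, α = 8.71, σ_y = 897.0 → σ = 155 MPa, n = 5.78
  option C: E = 110.4, α = 18.2, σ_y = 336.0 → σ = 303 MPa, n = 1.11
Option P has the lowest safety factor, n = 0.565.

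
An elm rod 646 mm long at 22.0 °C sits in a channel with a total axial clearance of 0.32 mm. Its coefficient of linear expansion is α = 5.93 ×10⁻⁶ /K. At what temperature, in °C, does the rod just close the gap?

α·L₀·ΔT = 0.32 mm ⇒ ΔT = 0.32 / (5.93×10⁻⁶ × 646.0) = 83.53 K.
T = 22.0 + 83.53 = 105.5 °C.

106 °C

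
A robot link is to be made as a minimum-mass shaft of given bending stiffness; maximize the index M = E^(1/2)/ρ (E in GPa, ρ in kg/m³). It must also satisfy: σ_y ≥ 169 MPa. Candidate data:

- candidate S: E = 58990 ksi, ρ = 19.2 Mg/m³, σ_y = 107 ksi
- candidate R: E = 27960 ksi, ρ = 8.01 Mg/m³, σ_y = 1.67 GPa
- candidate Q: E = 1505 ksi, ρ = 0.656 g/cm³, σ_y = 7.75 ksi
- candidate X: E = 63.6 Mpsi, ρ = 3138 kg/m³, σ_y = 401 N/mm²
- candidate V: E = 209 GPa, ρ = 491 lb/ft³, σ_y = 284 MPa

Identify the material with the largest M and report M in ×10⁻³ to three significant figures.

Screen on constraints: σ_y ≥ 169 MPa. Survivors: candidate S, candidate R, candidate X, candidate V.
After converting to SI:
  candidate S: E = 406.7 GPa, ρ = 19200 kg/m³
  candidate R: E = 192.8 GPa, ρ = 8010 kg/m³
  candidate X: E = 438.5 GPa, ρ = 3138 kg/m³
  candidate V: E = 209.0 GPa, ρ = 7865 kg/m³
  candidate X: M = 6.67×10⁻³
  candidate V: M = 1.84×10⁻³
  candidate R: M = 1.73×10⁻³
  candidate S: M = 1.05×10⁻³
Candidate X has the largest M.

candidate X, M = 6.67×10⁻³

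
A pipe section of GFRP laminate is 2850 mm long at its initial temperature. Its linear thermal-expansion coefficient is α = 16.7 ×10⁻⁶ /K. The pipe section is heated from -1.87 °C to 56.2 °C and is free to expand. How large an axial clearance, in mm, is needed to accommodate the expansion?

ΔT = 56.2 − (-1.87) = 58.07 K.
ΔL = α·L₀·ΔT = 16.7×10⁻⁶ × 2850 mm × 58.07 K = 2.76 mm.

2.76 mm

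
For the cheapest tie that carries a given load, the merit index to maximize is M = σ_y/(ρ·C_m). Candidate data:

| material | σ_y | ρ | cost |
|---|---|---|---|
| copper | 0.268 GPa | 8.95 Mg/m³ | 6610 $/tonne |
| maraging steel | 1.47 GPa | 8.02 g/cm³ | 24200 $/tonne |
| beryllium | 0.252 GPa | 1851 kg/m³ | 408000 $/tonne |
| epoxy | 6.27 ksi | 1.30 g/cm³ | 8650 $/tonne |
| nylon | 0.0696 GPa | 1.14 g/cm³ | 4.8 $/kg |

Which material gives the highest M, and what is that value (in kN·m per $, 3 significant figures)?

After converting to SI:
  copper: σ_y = 268.0 MPa, ρ = 8950 kg/m³, cost = 6.610 $/kg
  maraging steel: σ_y = 1470 MPa, ρ = 8020 kg/m³, cost = 24.20 $/kg
  beryllium: σ_y = 252.0 MPa, ρ = 1851 kg/m³, cost = 408.0 $/kg
  epoxy: σ_y = 43.23 MPa, ρ = 1300 kg/m³, cost = 8.650 $/kg
  nylon: σ_y = 69.60 MPa, ρ = 1140 kg/m³, cost = 4.800 $/kg
  nylon: M = 12.7 kN·m per $
  maraging steel: M = 7.57 kN·m per $
  copper: M = 4.53 kN·m per $
  epoxy: M = 3.84 kN·m per $
  beryllium: M = 0.334 kN·m per $
The maximum is for nylon.

nylon, M = 12.7 kN·m per $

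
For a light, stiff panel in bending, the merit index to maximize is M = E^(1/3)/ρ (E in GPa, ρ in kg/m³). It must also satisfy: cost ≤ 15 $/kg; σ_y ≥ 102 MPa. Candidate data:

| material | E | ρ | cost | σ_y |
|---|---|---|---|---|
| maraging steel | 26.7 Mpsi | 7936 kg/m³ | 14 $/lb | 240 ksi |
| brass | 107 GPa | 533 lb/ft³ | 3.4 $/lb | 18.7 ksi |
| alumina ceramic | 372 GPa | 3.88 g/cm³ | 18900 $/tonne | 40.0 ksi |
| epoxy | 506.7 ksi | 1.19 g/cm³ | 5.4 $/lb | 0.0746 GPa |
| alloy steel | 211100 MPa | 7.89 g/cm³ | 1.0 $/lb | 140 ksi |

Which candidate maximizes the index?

alloy steel

Screen on constraints: cost ≤ 15 $/kg; σ_y ≥ 102 MPa. Survivors: brass, alloy steel.
Convert each candidate to consistent units, then evaluate M:
  brass: E = 107.0 GPa, ρ = 8538 kg/m³
  alloy steel: E = 211.1 GPa, ρ = 7890 kg/m³
  alloy steel: M = 0.755×10⁻³
  brass: M = 0.556×10⁻³
Alloy steel ranks first.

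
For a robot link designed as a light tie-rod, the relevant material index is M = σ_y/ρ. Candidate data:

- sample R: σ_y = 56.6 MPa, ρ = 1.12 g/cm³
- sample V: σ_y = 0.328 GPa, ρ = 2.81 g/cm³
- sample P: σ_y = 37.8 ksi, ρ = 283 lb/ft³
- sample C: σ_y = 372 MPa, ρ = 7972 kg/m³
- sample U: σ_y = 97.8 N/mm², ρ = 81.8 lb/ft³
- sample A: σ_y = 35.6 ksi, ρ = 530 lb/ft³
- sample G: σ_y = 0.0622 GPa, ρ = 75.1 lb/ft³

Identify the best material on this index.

sample V

Putting every candidate on a common basis:
  sample R: σ_y = 56.60 MPa, ρ = 1120 kg/m³
  sample V: σ_y = 328.0 MPa, ρ = 2810 kg/m³
  sample P: σ_y = 260.6 MPa, ρ = 4533 kg/m³
  sample C: σ_y = 372.0 MPa, ρ = 7972 kg/m³
  sample U: σ_y = 97.80 MPa, ρ = 1310 kg/m³
  sample A: σ_y = 245.5 MPa, ρ = 8490 kg/m³
  sample G: σ_y = 62.20 MPa, ρ = 1203 kg/m³
  sample V: M = 117 kN·m/kg
  sample U: M = 74.6 kN·m/kg
  sample P: M = 57.5 kN·m/kg
  sample G: M = 51.7 kN·m/kg
  sample R: M = 50.5 kN·m/kg
  sample C: M = 46.7 kN·m/kg
  sample A: M = 28.9 kN·m/kg
Sample V ranks first.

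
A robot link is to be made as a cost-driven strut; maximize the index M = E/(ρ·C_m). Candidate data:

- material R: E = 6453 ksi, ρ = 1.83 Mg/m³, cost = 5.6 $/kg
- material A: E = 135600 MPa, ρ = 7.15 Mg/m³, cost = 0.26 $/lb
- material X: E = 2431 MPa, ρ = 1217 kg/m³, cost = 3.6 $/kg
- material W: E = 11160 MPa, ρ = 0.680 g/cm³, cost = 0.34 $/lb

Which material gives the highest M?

material A

Convert each candidate to consistent units, then evaluate M:
  material R: E = 44.49 GPa, ρ = 1830 kg/m³, cost = 5.600 $/kg
  material A: E = 135.6 GPa, ρ = 7150 kg/m³, cost = 0.5732 $/kg
  material X: E = 2.431 GPa, ρ = 1217 kg/m³, cost = 3.600 $/kg
  material W: E = 11.16 GPa, ρ = 680.0 kg/m³, cost = 0.7496 $/kg
  material A: M = 33.1 MN·m per $
  material W: M = 21.9 MN·m per $
  material R: M = 4.34 MN·m per $
  material X: M = 0.555 MN·m per $
Highest index: material A.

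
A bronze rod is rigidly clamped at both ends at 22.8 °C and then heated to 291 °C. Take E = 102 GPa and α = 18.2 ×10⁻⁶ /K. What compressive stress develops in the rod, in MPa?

498 MPa

ΔT = 268.2 K. Constrained thermal stress σ = E·α·ΔT = 102.0×10³ MPa × 18.2×10⁻⁶ × 268.2 = 498 MPa (compressive).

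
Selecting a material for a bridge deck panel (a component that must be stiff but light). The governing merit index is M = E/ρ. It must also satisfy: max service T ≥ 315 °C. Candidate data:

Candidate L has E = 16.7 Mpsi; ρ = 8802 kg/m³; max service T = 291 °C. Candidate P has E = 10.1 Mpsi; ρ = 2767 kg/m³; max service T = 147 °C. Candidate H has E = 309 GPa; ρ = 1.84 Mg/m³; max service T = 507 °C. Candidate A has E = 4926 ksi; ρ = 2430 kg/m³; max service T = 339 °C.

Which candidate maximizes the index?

Screen on constraints: max service T ≥ 315 °C. Survivors: candidate H, candidate A.
Putting every candidate on a common basis:
  candidate H: E = 309.0 GPa, ρ = 1840 kg/m³
  candidate A: E = 33.96 GPa, ρ = 2430 kg/m³
  candidate H: M = 168 MN·m/kg
  candidate A: M = 14.0 MN·m/kg
Highest index: candidate H.

candidate H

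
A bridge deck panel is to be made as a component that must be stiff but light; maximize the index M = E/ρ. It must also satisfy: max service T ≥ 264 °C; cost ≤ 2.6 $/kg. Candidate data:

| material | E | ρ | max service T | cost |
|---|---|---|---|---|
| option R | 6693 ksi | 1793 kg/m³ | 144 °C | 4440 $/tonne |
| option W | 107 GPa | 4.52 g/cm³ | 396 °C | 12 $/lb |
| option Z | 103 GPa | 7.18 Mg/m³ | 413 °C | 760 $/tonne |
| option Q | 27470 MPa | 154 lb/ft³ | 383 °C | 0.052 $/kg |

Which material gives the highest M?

option Z

Screen on constraints: max service T ≥ 264 °C; cost ≤ 2.6 $/kg. Survivors: option Z, option Q.
Putting every candidate on a common basis:
  option Z: E = 103.0 GPa, ρ = 7180 kg/m³
  option Q: E = 27.47 GPa, ρ = 2467 kg/m³
  option Z: M = 14.3 MN·m/kg
  option Q: M = 11.1 MN·m/kg
The maximum is for option Z.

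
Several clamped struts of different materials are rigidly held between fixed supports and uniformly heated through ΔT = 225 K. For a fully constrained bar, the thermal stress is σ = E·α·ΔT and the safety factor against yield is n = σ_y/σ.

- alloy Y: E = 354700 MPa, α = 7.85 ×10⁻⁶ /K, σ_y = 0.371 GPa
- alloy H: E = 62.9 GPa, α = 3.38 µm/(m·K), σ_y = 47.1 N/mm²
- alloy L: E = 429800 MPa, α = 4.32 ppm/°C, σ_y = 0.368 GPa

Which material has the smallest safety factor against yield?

alloy Y

In consistent units (E in GPa, α in ×10⁻⁶/K, σ_y in MPa):
  alloy Y: E = 354.7, α = 7.85, σ_y = 371.0 → σ = 626 MPa, n = 0.592
  alloy H: E = 62.90, α = 3.38, σ_y = 47.10 → σ = 47.8 MPa, n = 0.985
  alloy L: E = 429.8, α = 4.32, σ_y = 368.0 → σ = 418 MPa, n = 0.881
Alloy Y has the lowest safety factor, n = 0.592.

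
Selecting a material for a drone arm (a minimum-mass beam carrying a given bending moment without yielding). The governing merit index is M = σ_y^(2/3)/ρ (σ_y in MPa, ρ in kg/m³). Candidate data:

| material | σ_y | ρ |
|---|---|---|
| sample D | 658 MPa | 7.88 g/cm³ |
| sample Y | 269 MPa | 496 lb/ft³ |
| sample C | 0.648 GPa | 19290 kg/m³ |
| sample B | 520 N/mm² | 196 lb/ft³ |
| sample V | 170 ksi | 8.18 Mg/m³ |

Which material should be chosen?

Putting every candidate on a common basis:
  sample D: σ_y = 658.0 MPa, ρ = 7880 kg/m³
  sample Y: σ_y = 269.0 MPa, ρ = 7945 kg/m³
  sample C: σ_y = 648.0 MPa, ρ = 19290 kg/m³
  sample B: σ_y = 520.0 MPa, ρ = 3140 kg/m³
  sample V: σ_y = 1172 MPa, ρ = 8180 kg/m³
  sample B: M = 20.6×10⁻³
  sample V: M = 13.6×10⁻³
  sample D: M = 9.60×10⁻³
  sample Y: M = 5.24×10⁻³
  sample C: M = 3.88×10⁻³
The maximum is for sample B.

sample B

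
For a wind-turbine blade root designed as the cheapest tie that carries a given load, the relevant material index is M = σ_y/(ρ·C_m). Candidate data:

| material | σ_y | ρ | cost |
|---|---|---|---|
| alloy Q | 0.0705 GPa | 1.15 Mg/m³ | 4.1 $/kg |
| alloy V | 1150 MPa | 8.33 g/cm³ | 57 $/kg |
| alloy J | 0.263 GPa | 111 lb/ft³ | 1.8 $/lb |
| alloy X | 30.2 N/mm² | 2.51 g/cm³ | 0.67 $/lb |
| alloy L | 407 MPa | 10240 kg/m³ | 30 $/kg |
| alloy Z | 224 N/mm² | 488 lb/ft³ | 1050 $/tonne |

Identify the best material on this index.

alloy J

Convert each candidate to consistent units, then evaluate M:
  alloy Q: σ_y = 70.50 MPa, ρ = 1150 kg/m³, cost = 4.100 $/kg
  alloy V: σ_y = 1150 MPa, ρ = 8330 kg/m³, cost = 57.00 $/kg
  alloy J: σ_y = 263.0 MPa, ρ = 1778 kg/m³, cost = 3.968 $/kg
  alloy X: σ_y = 30.20 MPa, ρ = 2510 kg/m³, cost = 1.477 $/kg
  alloy L: σ_y = 407.0 MPa, ρ = 10240 kg/m³, cost = 30.00 $/kg
  alloy Z: σ_y = 224.0 MPa, ρ = 7817 kg/m³, cost = 1.050 $/kg
  alloy J: M = 37.3 kN·m per $
  alloy Z: M = 27.3 kN·m per $
  alloy Q: M = 15.0 kN·m per $
  alloy X: M = 8.15 kN·m per $
  alloy V: M = 2.42 kN·m per $
  alloy L: M = 1.32 kN·m per $
Alloy J has the largest M.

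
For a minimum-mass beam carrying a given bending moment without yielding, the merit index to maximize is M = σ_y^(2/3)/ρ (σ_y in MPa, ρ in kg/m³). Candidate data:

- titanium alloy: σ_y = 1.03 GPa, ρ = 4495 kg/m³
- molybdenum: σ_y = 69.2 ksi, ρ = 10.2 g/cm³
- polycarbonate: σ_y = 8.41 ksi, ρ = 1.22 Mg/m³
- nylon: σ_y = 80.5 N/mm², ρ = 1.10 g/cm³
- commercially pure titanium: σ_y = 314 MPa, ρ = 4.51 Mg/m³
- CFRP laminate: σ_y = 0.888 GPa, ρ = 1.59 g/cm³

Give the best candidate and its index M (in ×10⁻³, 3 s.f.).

CFRP laminate, M = 58.1×10⁻³

After converting to SI:
  titanium alloy: σ_y = 1030 MPa, ρ = 4495 kg/m³
  molybdenum: σ_y = 477.1 MPa, ρ = 10200 kg/m³
  polycarbonate: σ_y = 57.98 MPa, ρ = 1220 kg/m³
  nylon: σ_y = 80.50 MPa, ρ = 1100 kg/m³
  commercially pure titanium: σ_y = 314.0 MPa, ρ = 4510 kg/m³
  CFRP laminate: σ_y = 888.0 MPa, ρ = 1590 kg/m³
  CFRP laminate: M = 58.1×10⁻³
  titanium alloy: M = 22.7×10⁻³
  nylon: M = 16.9×10⁻³
  polycarbonate: M = 12.3×10⁻³
  commercially pure titanium: M = 10.2×10⁻³
  molybdenum: M = 5.99×10⁻³
CFRP laminate has the largest M.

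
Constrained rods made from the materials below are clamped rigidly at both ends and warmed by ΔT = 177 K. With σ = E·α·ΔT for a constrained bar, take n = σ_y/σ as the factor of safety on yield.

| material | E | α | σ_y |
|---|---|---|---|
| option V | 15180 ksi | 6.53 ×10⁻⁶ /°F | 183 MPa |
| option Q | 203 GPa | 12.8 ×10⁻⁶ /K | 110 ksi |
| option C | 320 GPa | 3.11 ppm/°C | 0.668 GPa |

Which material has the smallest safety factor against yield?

option V

With everything in SI (GPa, ×10⁻⁶/K, MPa):
  option V: E = 104.7, α = 11.8, σ_y = 183.0 → σ = 218 MPa, n = 0.840
  option Q: E = 203.0, α = 12.8, σ_y = 758.4 → σ = 460 MPa, n = 1.65
  option C: E = 320.0, α = 3.11, σ_y = 668.0 → σ = 176 MPa, n = 3.79
Option V has the lowest safety factor, n = 0.840.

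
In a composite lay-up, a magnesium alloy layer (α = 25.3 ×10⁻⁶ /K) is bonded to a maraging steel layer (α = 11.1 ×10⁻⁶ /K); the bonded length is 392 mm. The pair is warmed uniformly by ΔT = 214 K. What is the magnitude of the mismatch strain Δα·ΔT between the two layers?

Δα = |25.3 − 11.1|×10⁻⁶/K = 14.2×10⁻⁶/K.
Mismatch strain = Δα·ΔT = 14.2×10⁻⁶ × 214.0 = 3.04×10⁻³.

3.04×10⁻³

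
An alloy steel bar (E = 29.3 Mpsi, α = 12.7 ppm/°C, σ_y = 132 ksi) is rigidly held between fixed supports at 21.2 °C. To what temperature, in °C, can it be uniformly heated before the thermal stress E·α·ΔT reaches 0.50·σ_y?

E = 29.3 Mpsi = 202.0 GPa.
σ_y = 132 ksi = 910.1 MPa.
E·α·ΔT = 455.1 MPa ⇒ ΔT = 455.1 / (202.0×10³ × 12.7×10⁻⁶) = 177.4 K.
T = 21.2 + 177.4 = 198.6 °C.

199 °C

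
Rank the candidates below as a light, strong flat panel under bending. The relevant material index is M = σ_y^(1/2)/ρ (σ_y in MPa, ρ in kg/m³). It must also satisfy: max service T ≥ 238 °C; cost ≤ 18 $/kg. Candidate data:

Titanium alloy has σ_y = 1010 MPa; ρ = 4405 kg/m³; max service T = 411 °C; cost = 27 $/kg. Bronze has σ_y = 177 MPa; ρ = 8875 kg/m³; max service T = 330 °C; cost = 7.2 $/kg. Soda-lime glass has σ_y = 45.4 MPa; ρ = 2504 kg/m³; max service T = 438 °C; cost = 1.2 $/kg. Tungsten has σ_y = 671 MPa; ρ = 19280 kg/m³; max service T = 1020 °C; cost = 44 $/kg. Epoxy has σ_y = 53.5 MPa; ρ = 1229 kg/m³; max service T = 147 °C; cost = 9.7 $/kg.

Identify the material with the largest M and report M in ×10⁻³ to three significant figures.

soda-lime glass, M = 2.69×10⁻³

Screen on constraints: max service T ≥ 238 °C; cost ≤ 18 $/kg. Survivors: bronze, soda-lime glass.
Per-candidate index values:
  soda-lime glass: M = 2.69×10⁻³
  bronze: M = 1.50×10⁻³
Soda-lime glass ranks first.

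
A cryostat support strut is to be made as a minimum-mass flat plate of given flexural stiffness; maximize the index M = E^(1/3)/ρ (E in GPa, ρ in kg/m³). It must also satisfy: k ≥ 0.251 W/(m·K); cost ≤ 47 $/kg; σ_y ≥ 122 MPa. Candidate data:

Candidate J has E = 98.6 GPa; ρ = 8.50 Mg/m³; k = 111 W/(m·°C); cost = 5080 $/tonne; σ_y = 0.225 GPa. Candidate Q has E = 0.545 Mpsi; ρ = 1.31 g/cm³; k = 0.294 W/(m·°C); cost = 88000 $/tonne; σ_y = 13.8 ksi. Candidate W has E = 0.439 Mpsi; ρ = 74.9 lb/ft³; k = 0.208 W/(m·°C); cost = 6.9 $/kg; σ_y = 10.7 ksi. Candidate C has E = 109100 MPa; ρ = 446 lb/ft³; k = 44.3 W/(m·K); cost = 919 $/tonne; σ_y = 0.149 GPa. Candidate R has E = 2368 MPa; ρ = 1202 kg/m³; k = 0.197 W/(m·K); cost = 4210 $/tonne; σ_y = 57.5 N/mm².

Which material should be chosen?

Screen on constraints: k ≥ 0.251 W/(m·K); cost ≤ 47 $/kg; σ_y ≥ 122 MPa. Survivors: candidate J, candidate C.
In SI units:
  candidate J: E = 98.60 GPa, ρ = 8500 kg/m³
  candidate C: E = 109.1 GPa, ρ = 7144 kg/m³
  candidate C: M = 0.669×10⁻³
  candidate J: M = 0.544×10⁻³
Candidate C has the largest M.

candidate C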